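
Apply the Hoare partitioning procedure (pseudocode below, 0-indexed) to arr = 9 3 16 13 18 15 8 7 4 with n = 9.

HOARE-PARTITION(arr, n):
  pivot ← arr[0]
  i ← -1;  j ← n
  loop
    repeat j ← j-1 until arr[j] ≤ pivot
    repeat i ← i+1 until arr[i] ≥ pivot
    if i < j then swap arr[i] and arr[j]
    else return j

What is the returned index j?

pivot=9
j stops at 8 (4), i stops at 0 (9); swap ⇒ 4 3 16 13 18 15 8 7 9
j stops at 7 (7), i stops at 2 (16); swap ⇒ 4 3 7 13 18 15 8 16 9
j stops at 6 (8), i stops at 3 (13); swap ⇒ 4 3 7 8 18 15 13 16 9
j stops at 3, i stops at 4; i≥j ⇒ return 3. arr=4 3 7 8 18 15 13 16 9

3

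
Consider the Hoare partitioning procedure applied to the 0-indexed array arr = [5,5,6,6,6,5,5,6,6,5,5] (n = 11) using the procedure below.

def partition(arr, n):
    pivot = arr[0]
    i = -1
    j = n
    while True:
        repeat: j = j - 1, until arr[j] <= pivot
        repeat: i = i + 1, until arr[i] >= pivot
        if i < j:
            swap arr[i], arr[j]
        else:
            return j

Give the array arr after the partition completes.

[5,5,5,5,6,6,6,6,6,5,5]

pivot=5
j stops at 10 (5), i stops at 0 (5); swap ⇒ [5,5,6,6,6,5,5,6,6,5,5]
j stops at 9 (5), i stops at 1 (5); swap ⇒ [5,5,6,6,6,5,5,6,6,5,5]
j stops at 6 (5), i stops at 2 (6); swap ⇒ [5,5,5,6,6,5,6,6,6,5,5]
j stops at 5 (5), i stops at 3 (6); swap ⇒ [5,5,5,5,6,6,6,6,6,5,5]
j stops at 3, i stops at 4; i≥j ⇒ return 3. arr=[5,5,5,5,6,6,6,6,6,5,5]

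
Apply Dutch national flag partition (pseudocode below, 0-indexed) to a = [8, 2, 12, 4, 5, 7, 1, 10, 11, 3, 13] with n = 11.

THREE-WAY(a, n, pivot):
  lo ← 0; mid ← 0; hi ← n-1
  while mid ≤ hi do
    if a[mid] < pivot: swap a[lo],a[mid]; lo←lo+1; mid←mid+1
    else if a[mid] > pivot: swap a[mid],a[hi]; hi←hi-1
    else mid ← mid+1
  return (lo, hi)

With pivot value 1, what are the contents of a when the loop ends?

[1, 12, 4, 5, 7, 2, 10, 11, 3, 13, 8]

pivot = 1; lo=0, mid=0, hi=10
a[mid]=8>1: swap a[0],a[10]; hi=9 → [13, 2, 12, 4, 5, 7, 1, 10, 11, 3, 8]
a[mid]=13>1: swap a[0],a[9]; hi=8 → [3, 2, 12, 4, 5, 7, 1, 10, 11, 13, 8]
a[mid]=3>1: swap a[0],a[8]; hi=7 → [11, 2, 12, 4, 5, 7, 1, 10, 3, 13, 8]
a[mid]=11>1: swap a[0],a[7]; hi=6 → [10, 2, 12, 4, 5, 7, 1, 11, 3, 13, 8]
a[mid]=10>1: swap a[0],a[6]; hi=5 → [1, 2, 12, 4, 5, 7, 10, 11, 3, 13, 8]
a[mid]=1=1: mid=1
a[mid]=2>1: swap a[1],a[5]; hi=4 → [1, 7, 12, 4, 5, 2, 10, 11, 3, 13, 8]
a[mid]=7>1: swap a[1],a[4]; hi=3 → [1, 5, 12, 4, 7, 2, 10, 11, 3, 13, 8]
a[mid]=5>1: swap a[1],a[3]; hi=2 → [1, 4, 12, 5, 7, 2, 10, 11, 3, 13, 8]
a[mid]=4>1: swap a[1],a[2]; hi=1 → [1, 12, 4, 5, 7, 2, 10, 11, 3, 13, 8]
a[mid]=12>1: swap a[1],a[1]; hi=0 → [1, 12, 4, 5, 7, 2, 10, 11, 3, 13, 8]
end: lo=0, hi=0; a = [1, 12, 4, 5, 7, 2, 10, 11, 3, 13, 8]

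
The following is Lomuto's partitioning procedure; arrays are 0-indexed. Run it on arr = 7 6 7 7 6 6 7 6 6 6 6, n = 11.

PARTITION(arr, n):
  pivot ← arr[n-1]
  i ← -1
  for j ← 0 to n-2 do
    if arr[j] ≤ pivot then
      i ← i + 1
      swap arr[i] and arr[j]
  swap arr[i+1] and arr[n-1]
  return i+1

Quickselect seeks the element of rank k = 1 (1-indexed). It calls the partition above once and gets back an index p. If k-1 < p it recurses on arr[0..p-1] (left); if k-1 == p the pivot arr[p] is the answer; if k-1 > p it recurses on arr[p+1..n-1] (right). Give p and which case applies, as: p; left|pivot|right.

6; left

pivot = arr[10] = 6; i = -1
j=0: arr[0]=7 > 6 → no swap
j=1: arr[1]=6 ≤ 6 → i=0, swap arr[0],arr[1] → 6 7 7 7 6 6 7 6 6 6 6
j=2: arr[2]=7 > 6 → no swap
j=3: arr[3]=7 > 6 → no swap
j=4: arr[4]=6 ≤ 6 → i=1, swap arr[1],arr[4] → 6 6 7 7 7 6 7 6 6 6 6
j=5: arr[5]=6 ≤ 6 → i=2, swap arr[2],arr[5] → 6 6 6 7 7 7 7 6 6 6 6
j=6: arr[6]=7 > 6 → no swap
j=7: arr[7]=6 ≤ 6 → i=3, swap arr[3],arr[7] → 6 6 6 6 7 7 7 7 6 6 6
j=8: arr[8]=6 ≤ 6 → i=4, swap arr[4],arr[8] → 6 6 6 6 6 7 7 7 7 6 6
j=9: arr[9]=6 ≤ 6 → i=5, swap arr[5],arr[9] → 6 6 6 6 6 6 7 7 7 7 6
final swap arr[6],arr[10] → 6 6 6 6 6 6 6 7 7 7 7; return 6
p = 6; k-1 = 0 < 6 ⇒ left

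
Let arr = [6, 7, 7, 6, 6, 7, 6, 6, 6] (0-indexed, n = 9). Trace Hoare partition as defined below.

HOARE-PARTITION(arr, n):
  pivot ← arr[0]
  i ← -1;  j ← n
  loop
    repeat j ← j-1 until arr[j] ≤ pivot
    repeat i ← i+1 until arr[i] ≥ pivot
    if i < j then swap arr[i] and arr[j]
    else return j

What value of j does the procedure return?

3

pivot = arr[0] = 6; i = -1, j = 9
j→8 (arr[8]=6≤6), i→0 (arr[0]=6≥6); i<j, swap → [6, 7, 7, 6, 6, 7, 6, 6, 6]
j→7 (arr[7]=6≤6), i→1 (arr[1]=7≥6); i<j, swap → [6, 6, 7, 6, 6, 7, 6, 7, 6]
j→6 (arr[6]=6≤6), i→2 (arr[2]=7≥6); i<j, swap → [6, 6, 6, 6, 6, 7, 7, 7, 6]
j→4 (arr[4]=6≤6), i→3 (arr[3]=6≥6); i<j, swap → [6, 6, 6, 6, 6, 7, 7, 7, 6]
j→3, i→4; i≥j, return j=3. arr = [6, 6, 6, 6, 6, 7, 7, 7, 6]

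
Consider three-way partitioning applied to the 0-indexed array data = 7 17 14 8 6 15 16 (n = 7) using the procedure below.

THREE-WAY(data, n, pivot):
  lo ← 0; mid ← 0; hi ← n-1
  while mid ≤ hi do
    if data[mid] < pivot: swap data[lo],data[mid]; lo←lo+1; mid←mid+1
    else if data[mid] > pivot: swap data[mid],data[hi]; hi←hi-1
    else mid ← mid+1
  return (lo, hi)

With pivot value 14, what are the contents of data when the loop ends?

7 6 8 14 15 16 17

lo=0 mid=0 hi=6
7<14: swap(0,0), lo=1 mid=1 ⇒ 7 17 14 8 6 15 16
17>14: swap(1,6), hi=5 ⇒ 7 16 14 8 6 15 17
16>14: swap(1,5), hi=4 ⇒ 7 15 14 8 6 16 17
15>14: swap(1,4), hi=3 ⇒ 7 6 14 8 15 16 17
6<14: swap(1,1), lo=2 mid=2 ⇒ 7 6 14 8 15 16 17
14=14: mid=3
8<14: swap(2,3), lo=3 mid=4 ⇒ 7 6 8 14 15 16 17
done. lo=3 hi=3; data=7 6 8 14 15 16 17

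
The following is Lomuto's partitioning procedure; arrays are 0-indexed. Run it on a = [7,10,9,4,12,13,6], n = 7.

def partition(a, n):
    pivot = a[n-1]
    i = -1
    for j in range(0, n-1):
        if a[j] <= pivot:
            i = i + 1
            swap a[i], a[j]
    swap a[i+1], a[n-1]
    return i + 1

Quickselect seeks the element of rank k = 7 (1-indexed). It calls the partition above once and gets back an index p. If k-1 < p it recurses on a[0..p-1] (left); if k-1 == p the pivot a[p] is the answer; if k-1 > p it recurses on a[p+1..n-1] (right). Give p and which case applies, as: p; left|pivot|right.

pivot = a[6] = 6; i = -1
j=0: a[0]=7 > 6 → no swap
j=1: a[1]=10 > 6 → no swap
j=2: a[2]=9 > 6 → no swap
j=3: a[3]=4 ≤ 6 → i=0, swap a[0],a[3] → [4,10,9,7,12,13,6]
j=4: a[4]=12 > 6 → no swap
j=5: a[5]=13 > 6 → no swap
final swap a[1],a[6] → [4,6,9,7,12,13,10]; return 1
p = 1; k-1 = 6 > 1 ⇒ right

1; right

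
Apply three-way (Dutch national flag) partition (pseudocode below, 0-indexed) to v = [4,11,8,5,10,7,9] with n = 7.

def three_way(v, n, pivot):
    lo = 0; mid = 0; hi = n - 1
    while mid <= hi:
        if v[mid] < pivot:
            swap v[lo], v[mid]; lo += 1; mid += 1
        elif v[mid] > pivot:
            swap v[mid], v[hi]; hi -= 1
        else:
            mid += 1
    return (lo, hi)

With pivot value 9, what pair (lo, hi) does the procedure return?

lo=0 mid=0 hi=6
4<9: swap(0,0), lo=1 mid=1 ⇒ [4,11,8,5,10,7,9]
11>9: swap(1,6), hi=5 ⇒ [4,9,8,5,10,7,11]
9=9: mid=2
8<9: swap(1,2), lo=2 mid=3 ⇒ [4,8,9,5,10,7,11]
5<9: swap(2,3), lo=3 mid=4 ⇒ [4,8,5,9,10,7,11]
10>9: swap(4,5), hi=4 ⇒ [4,8,5,9,7,10,11]
7<9: swap(3,4), lo=4 mid=5 ⇒ [4,8,5,7,9,10,11]
done. lo=4 hi=4; v=[4,8,5,7,9,10,11]

(4, 4)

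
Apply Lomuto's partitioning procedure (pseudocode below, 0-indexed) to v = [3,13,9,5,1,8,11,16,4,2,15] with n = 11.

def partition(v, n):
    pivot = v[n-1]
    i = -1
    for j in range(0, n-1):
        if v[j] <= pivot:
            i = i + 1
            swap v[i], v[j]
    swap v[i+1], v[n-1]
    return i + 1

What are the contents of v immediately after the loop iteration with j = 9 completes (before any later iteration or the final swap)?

pivot = v[10] = 15; i = -1
j=0: v[0]=3 ≤ 15 → i=0, swap v[0],v[0] (no change) → [3,13,9,5,1,8,11,16,4,2,15]
j=1: v[1]=13 ≤ 15 → i=1, swap v[1],v[1] (no change) → [3,13,9,5,1,8,11,16,4,2,15]
j=2: v[2]=9 ≤ 15 → i=2, swap v[2],v[2] (no change) → [3,13,9,5,1,8,11,16,4,2,15]
j=3: v[3]=5 ≤ 15 → i=3, swap v[3],v[3] (no change) → [3,13,9,5,1,8,11,16,4,2,15]
j=4: v[4]=1 ≤ 15 → i=4, swap v[4],v[4] (no change) → [3,13,9,5,1,8,11,16,4,2,15]
j=5: v[5]=8 ≤ 15 → i=5, swap v[5],v[5] (no change) → [3,13,9,5,1,8,11,16,4,2,15]
j=6: v[6]=11 ≤ 15 → i=6, swap v[6],v[6] (no change) → [3,13,9,5,1,8,11,16,4,2,15]
j=7: v[7]=16 > 15 → no swap
j=8: v[8]=4 ≤ 15 → i=7, swap v[7],v[8] → [3,13,9,5,1,8,11,4,16,2,15]
j=9: v[9]=2 ≤ 15 → i=8, swap v[8],v[9] → [3,13,9,5,1,8,11,4,2,16,15]
(after j=9) v = [3,13,9,5,1,8,11,4,2,16,15]

[3,13,9,5,1,8,11,4,2,16,15]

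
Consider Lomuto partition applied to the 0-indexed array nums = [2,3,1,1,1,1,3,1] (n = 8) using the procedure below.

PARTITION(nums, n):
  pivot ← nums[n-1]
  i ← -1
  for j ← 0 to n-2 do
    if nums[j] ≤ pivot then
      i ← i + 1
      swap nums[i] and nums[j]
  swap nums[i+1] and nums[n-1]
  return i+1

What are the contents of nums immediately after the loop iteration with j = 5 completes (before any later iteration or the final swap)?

pivot=1, i=-1
j=0: 2>1, skip
j=1: 3>1, skip
j=2: 1≤1, i=0, swap(0,2) ⇒ [1,3,2,1,1,1,3,1]
j=3: 1≤1, i=1, swap(1,3) ⇒ [1,1,2,3,1,1,3,1]
j=4: 1≤1, i=2, swap(2,4) ⇒ [1,1,1,3,2,1,3,1]
j=5: 1≤1, i=3, swap(3,5) ⇒ [1,1,1,1,2,3,3,1]
(after j=5) nums = [1,1,1,1,2,3,3,1]

[1,1,1,1,2,3,3,1]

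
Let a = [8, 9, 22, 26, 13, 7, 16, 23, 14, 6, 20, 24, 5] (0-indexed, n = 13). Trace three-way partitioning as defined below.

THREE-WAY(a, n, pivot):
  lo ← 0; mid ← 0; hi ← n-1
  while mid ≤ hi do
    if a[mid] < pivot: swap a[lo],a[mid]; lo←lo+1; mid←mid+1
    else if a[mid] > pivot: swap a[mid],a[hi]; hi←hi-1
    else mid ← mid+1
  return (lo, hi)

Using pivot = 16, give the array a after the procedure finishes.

lo=0 mid=0 hi=12
8<16: swap(0,0), lo=1 mid=1 ⇒ [8, 9, 22, 26, 13, 7, 16, 23, 14, 6, 20, 24, 5]
9<16: swap(1,1), lo=2 mid=2 ⇒ [8, 9, 22, 26, 13, 7, 16, 23, 14, 6, 20, 24, 5]
22>16: swap(2,12), hi=11 ⇒ [8, 9, 5, 26, 13, 7, 16, 23, 14, 6, 20, 24, 22]
5<16: swap(2,2), lo=3 mid=3 ⇒ [8, 9, 5, 26, 13, 7, 16, 23, 14, 6, 20, 24, 22]
26>16: swap(3,11), hi=10 ⇒ [8, 9, 5, 24, 13, 7, 16, 23, 14, 6, 20, 26, 22]
24>16: swap(3,10), hi=9 ⇒ [8, 9, 5, 20, 13, 7, 16, 23, 14, 6, 24, 26, 22]
20>16: swap(3,9), hi=8 ⇒ [8, 9, 5, 6, 13, 7, 16, 23, 14, 20, 24, 26, 22]
6<16: swap(3,3), lo=4 mid=4 ⇒ [8, 9, 5, 6, 13, 7, 16, 23, 14, 20, 24, 26, 22]
13<16: swap(4,4), lo=5 mid=5 ⇒ [8, 9, 5, 6, 13, 7, 16, 23, 14, 20, 24, 26, 22]
7<16: swap(5,5), lo=6 mid=6 ⇒ [8, 9, 5, 6, 13, 7, 16, 23, 14, 20, 24, 26, 22]
16=16: mid=7
23>16: swap(7,8), hi=7 ⇒ [8, 9, 5, 6, 13, 7, 16, 14, 23, 20, 24, 26, 22]
14<16: swap(6,7), lo=7 mid=8 ⇒ [8, 9, 5, 6, 13, 7, 14, 16, 23, 20, 24, 26, 22]
done. lo=7 hi=7; a=[8, 9, 5, 6, 13, 7, 14, 16, 23, 20, 24, 26, 22]

[8, 9, 5, 6, 13, 7, 14, 16, 23, 20, 24, 26, 22]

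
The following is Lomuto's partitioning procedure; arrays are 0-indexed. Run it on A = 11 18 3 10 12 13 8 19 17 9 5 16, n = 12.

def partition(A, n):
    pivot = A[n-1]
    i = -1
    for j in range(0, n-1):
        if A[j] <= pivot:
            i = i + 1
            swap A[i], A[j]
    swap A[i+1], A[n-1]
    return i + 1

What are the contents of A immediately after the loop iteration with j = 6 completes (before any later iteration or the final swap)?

11 3 10 12 13 8 18 19 17 9 5 16

pivot = A[11] = 16; i = -1
j=0: A[0]=11 ≤ 16 → i=0, swap A[0],A[0] (no change) → 11 18 3 10 12 13 8 19 17 9 5 16
j=1: A[1]=18 > 16 → no swap
j=2: A[2]=3 ≤ 16 → i=1, swap A[1],A[2] → 11 3 18 10 12 13 8 19 17 9 5 16
j=3: A[3]=10 ≤ 16 → i=2, swap A[2],A[3] → 11 3 10 18 12 13 8 19 17 9 5 16
j=4: A[4]=12 ≤ 16 → i=3, swap A[3],A[4] → 11 3 10 12 18 13 8 19 17 9 5 16
j=5: A[5]=13 ≤ 16 → i=4, swap A[4],A[5] → 11 3 10 12 13 18 8 19 17 9 5 16
j=6: A[6]=8 ≤ 16 → i=5, swap A[5],A[6] → 11 3 10 12 13 8 18 19 17 9 5 16
(after j=6) A = 11 3 10 12 13 8 18 19 17 9 5 16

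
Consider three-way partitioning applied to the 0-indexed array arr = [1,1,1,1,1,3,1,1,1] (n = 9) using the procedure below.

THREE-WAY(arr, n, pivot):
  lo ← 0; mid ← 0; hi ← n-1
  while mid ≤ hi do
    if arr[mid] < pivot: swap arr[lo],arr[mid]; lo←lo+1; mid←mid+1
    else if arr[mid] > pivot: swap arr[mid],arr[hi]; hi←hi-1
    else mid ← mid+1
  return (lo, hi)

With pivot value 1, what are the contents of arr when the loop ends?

lo=0 mid=0 hi=8
1=1: mid=1
1=1: mid=2
1=1: mid=3
1=1: mid=4
1=1: mid=5
3>1: swap(5,8), hi=7 ⇒ [1,1,1,1,1,1,1,1,3]
1=1: mid=6
1=1: mid=7
1=1: mid=8
done. lo=0 hi=7; arr=[1,1,1,1,1,1,1,1,3]

[1,1,1,1,1,1,1,1,3]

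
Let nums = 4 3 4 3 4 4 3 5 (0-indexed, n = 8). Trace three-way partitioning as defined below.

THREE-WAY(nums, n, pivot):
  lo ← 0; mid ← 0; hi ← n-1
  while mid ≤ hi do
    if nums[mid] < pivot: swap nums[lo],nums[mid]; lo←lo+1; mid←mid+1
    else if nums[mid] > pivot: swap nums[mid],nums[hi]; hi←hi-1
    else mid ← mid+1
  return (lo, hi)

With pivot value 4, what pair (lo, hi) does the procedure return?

lo=0 mid=0 hi=7
4=4: mid=1
3<4: swap(0,1), lo=1 mid=2 ⇒ 3 4 4 3 4 4 3 5
4=4: mid=3
3<4: swap(1,3), lo=2 mid=4 ⇒ 3 3 4 4 4 4 3 5
4=4: mid=5
4=4: mid=6
3<4: swap(2,6), lo=3 mid=7 ⇒ 3 3 3 4 4 4 4 5
5>4: swap(7,7), hi=6 ⇒ 3 3 3 4 4 4 4 5
done. lo=3 hi=6; nums=3 3 3 4 4 4 4 5

(3, 6)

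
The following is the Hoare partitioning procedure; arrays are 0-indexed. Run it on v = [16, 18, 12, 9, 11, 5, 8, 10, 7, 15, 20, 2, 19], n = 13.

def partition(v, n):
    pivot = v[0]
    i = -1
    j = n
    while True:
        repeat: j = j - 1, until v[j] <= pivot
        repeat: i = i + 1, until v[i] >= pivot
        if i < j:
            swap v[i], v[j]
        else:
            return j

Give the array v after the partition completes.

pivot = v[0] = 16; i = -1, j = 13
j→11 (v[11]=2≤16), i→0 (v[0]=16≥16); i<j, swap → [2, 18, 12, 9, 11, 5, 8, 10, 7, 15, 20, 16, 19]
j→9 (v[9]=15≤16), i→1 (v[1]=18≥16); i<j, swap → [2, 15, 12, 9, 11, 5, 8, 10, 7, 18, 20, 16, 19]
j→8, i→9; i≥j, return j=8. v = [2, 15, 12, 9, 11, 5, 8, 10, 7, 18, 20, 16, 19]

[2, 15, 12, 9, 11, 5, 8, 10, 7, 18, 20, 16, 19]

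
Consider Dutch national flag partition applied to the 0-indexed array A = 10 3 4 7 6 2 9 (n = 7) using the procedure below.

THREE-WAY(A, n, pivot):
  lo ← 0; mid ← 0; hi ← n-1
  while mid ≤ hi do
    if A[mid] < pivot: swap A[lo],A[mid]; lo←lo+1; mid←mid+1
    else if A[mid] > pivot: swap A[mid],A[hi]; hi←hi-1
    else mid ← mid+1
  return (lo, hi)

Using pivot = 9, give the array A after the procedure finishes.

lo=0 mid=0 hi=6
10>9: swap(0,6), hi=5 ⇒ 9 3 4 7 6 2 10
9=9: mid=1
3<9: swap(0,1), lo=1 mid=2 ⇒ 3 9 4 7 6 2 10
4<9: swap(1,2), lo=2 mid=3 ⇒ 3 4 9 7 6 2 10
7<9: swap(2,3), lo=3 mid=4 ⇒ 3 4 7 9 6 2 10
6<9: swap(3,4), lo=4 mid=5 ⇒ 3 4 7 6 9 2 10
2<9: swap(4,5), lo=5 mid=6 ⇒ 3 4 7 6 2 9 10
done. lo=5 hi=5; A=3 4 7 6 2 9 10

3 4 7 6 2 9 10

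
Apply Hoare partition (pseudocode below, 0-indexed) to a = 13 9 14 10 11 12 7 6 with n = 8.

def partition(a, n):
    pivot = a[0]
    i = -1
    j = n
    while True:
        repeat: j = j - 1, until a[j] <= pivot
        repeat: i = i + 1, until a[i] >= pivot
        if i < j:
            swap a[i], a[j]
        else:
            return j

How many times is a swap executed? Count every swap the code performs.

pivot = a[0] = 13; i = -1, j = 8
j→7 (a[7]=6≤13), i→0 (a[0]=13≥13); i<j, swap → 6 9 14 10 11 12 7 13
j→6 (a[6]=7≤13), i→2 (a[2]=14≥13); i<j, swap → 6 9 7 10 11 12 14 13
j→5, i→6; i≥j, return j=5. a = 6 9 7 10 11 12 14 13

2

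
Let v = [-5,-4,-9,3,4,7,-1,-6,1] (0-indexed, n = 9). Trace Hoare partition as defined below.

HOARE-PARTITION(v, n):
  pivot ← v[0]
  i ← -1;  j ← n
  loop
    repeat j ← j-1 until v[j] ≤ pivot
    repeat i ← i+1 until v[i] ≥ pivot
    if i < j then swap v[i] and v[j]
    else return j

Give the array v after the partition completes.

[-6,-9,-4,3,4,7,-1,-5,1]

pivot=-5
j stops at 7 (-6), i stops at 0 (-5); swap ⇒ [-6,-4,-9,3,4,7,-1,-5,1]
j stops at 2 (-9), i stops at 1 (-4); swap ⇒ [-6,-9,-4,3,4,7,-1,-5,1]
j stops at 1, i stops at 2; i≥j ⇒ return 1. v=[-6,-9,-4,3,4,7,-1,-5,1]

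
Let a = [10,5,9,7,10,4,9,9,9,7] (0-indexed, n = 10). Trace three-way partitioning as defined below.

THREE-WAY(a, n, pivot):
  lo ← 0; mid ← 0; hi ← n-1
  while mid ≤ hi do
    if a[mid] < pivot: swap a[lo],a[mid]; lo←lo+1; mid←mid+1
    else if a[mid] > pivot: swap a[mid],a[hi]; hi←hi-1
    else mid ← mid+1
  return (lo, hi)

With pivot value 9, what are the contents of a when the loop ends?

[7,5,7,4,9,9,9,9,10,10]

pivot = 9; lo=0, mid=0, hi=9
a[mid]=10>9: swap a[0],a[9]; hi=8 → [7,5,9,7,10,4,9,9,9,10]
a[mid]=7<9: swap a[0],a[0]; lo=1,mid=1 → [7,5,9,7,10,4,9,9,9,10]
a[mid]=5<9: swap a[1],a[1]; lo=2,mid=2 → [7,5,9,7,10,4,9,9,9,10]
a[mid]=9=9: mid=3
a[mid]=7<9: swap a[2],a[3]; lo=3,mid=4 → [7,5,7,9,10,4,9,9,9,10]
a[mid]=10>9: swap a[4],a[8]; hi=7 → [7,5,7,9,9,4,9,9,10,10]
a[mid]=9=9: mid=5
a[mid]=4<9: swap a[3],a[5]; lo=4,mid=6 → [7,5,7,4,9,9,9,9,10,10]
a[mid]=9=9: mid=7
a[mid]=9=9: mid=8
end: lo=4, hi=7; a = [7,5,7,4,9,9,9,9,10,10]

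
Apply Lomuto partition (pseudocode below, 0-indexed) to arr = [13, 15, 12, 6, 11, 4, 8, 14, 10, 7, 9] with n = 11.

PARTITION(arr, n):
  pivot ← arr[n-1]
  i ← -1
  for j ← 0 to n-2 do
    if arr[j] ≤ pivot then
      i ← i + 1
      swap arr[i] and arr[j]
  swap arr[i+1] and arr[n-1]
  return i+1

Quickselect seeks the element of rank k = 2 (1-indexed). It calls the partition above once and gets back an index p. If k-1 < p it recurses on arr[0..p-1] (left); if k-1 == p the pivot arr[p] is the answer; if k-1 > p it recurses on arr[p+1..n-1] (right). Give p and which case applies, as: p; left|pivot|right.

pivot = arr[10] = 9; i = -1
j=0: arr[0]=13 > 9 → no swap
j=1: arr[1]=15 > 9 → no swap
j=2: arr[2]=12 > 9 → no swap
j=3: arr[3]=6 ≤ 9 → i=0, swap arr[0],arr[3] → [6, 15, 12, 13, 11, 4, 8, 14, 10, 7, 9]
j=4: arr[4]=11 > 9 → no swap
j=5: arr[5]=4 ≤ 9 → i=1, swap arr[1],arr[5] → [6, 4, 12, 13, 11, 15, 8, 14, 10, 7, 9]
j=6: arr[6]=8 ≤ 9 → i=2, swap arr[2],arr[6] → [6, 4, 8, 13, 11, 15, 12, 14, 10, 7, 9]
j=7: arr[7]=14 > 9 → no swap
j=8: arr[8]=10 > 9 → no swap
j=9: arr[9]=7 ≤ 9 → i=3, swap arr[3],arr[9] → [6, 4, 8, 7, 11, 15, 12, 14, 10, 13, 9]
final swap arr[4],arr[10] → [6, 4, 8, 7, 9, 15, 12, 14, 10, 13, 11]; return 4
p = 4; k-1 = 1 < 4 ⇒ left

4; left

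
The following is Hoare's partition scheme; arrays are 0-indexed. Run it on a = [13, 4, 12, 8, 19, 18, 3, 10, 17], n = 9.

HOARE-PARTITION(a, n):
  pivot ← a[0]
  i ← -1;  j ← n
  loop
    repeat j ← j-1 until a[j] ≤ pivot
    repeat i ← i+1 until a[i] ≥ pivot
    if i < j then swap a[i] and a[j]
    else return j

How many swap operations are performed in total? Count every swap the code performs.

pivot = a[0] = 13; i = -1, j = 9
j→7 (a[7]=10≤13), i→0 (a[0]=13≥13); i<j, swap → [10, 4, 12, 8, 19, 18, 3, 13, 17]
j→6 (a[6]=3≤13), i→4 (a[4]=19≥13); i<j, swap → [10, 4, 12, 8, 3, 18, 19, 13, 17]
j→4, i→5; i≥j, return j=4. a = [10, 4, 12, 8, 3, 18, 19, 13, 17]

2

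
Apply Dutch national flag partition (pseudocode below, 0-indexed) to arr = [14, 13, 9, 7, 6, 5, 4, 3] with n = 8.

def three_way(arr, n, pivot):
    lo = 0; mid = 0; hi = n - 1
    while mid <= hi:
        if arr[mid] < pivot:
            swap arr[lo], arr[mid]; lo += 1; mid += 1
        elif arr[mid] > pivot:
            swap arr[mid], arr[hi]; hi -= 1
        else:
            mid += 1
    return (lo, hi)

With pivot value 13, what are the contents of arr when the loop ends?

[3, 9, 7, 6, 5, 4, 13, 14]

lo=0 mid=0 hi=7
14>13: swap(0,7), hi=6 ⇒ [3, 13, 9, 7, 6, 5, 4, 14]
3<13: swap(0,0), lo=1 mid=1 ⇒ [3, 13, 9, 7, 6, 5, 4, 14]
13=13: mid=2
9<13: swap(1,2), lo=2 mid=3 ⇒ [3, 9, 13, 7, 6, 5, 4, 14]
7<13: swap(2,3), lo=3 mid=4 ⇒ [3, 9, 7, 13, 6, 5, 4, 14]
6<13: swap(3,4), lo=4 mid=5 ⇒ [3, 9, 7, 6, 13, 5, 4, 14]
5<13: swap(4,5), lo=5 mid=6 ⇒ [3, 9, 7, 6, 5, 13, 4, 14]
4<13: swap(5,6), lo=6 mid=7 ⇒ [3, 9, 7, 6, 5, 4, 13, 14]
done. lo=6 hi=6; arr=[3, 9, 7, 6, 5, 4, 13, 14]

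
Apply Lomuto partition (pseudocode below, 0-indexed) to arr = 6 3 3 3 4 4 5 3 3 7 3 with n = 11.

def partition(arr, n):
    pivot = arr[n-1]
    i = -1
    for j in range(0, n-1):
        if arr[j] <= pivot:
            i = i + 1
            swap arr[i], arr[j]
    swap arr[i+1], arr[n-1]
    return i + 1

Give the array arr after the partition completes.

pivot=3, i=-1
j=0: 6>3, skip
j=1: 3≤3, i=0, swap(0,1) ⇒ 3 6 3 3 4 4 5 3 3 7 3
j=2: 3≤3, i=1, swap(1,2) ⇒ 3 3 6 3 4 4 5 3 3 7 3
j=3: 3≤3, i=2, swap(2,3) ⇒ 3 3 3 6 4 4 5 3 3 7 3
j=4: 4>3, skip
j=5: 4>3, skip
j=6: 5>3, skip
j=7: 3≤3, i=3, swap(3,7) ⇒ 3 3 3 3 4 4 5 6 3 7 3
j=8: 3≤3, i=4, swap(4,8) ⇒ 3 3 3 3 3 4 5 6 4 7 3
j=9: 7>3, skip
swap(5,10) ⇒ 3 3 3 3 3 3 5 6 4 7 4; return 5

3 3 3 3 3 3 5 6 4 7 4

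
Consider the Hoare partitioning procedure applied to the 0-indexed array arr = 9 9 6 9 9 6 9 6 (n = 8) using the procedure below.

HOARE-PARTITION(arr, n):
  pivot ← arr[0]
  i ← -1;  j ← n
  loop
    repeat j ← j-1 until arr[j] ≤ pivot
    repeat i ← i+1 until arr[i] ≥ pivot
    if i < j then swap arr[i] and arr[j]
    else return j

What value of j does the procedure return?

pivot = arr[0] = 9; i = -1, j = 8
j→7 (arr[7]=6≤9), i→0 (arr[0]=9≥9); i<j, swap → 6 9 6 9 9 6 9 9
j→6 (arr[6]=9≤9), i→1 (arr[1]=9≥9); i<j, swap → 6 9 6 9 9 6 9 9
j→5 (arr[5]=6≤9), i→3 (arr[3]=9≥9); i<j, swap → 6 9 6 6 9 9 9 9
j→4, i→4; i≥j, return j=4. arr = 6 9 6 6 9 9 9 9

4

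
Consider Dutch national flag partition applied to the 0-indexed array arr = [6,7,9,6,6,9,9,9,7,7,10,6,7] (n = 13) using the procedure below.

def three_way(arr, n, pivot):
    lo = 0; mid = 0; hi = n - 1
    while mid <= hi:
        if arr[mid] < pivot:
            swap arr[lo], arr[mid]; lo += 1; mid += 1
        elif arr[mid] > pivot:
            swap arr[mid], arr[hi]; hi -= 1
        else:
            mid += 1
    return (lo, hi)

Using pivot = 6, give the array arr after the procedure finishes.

[6,6,6,6,9,9,9,7,7,10,9,7,7]

pivot = 6; lo=0, mid=0, hi=12
arr[mid]=6=6: mid=1
arr[mid]=7>6: swap arr[1],arr[12]; hi=11 → [6,7,9,6,6,9,9,9,7,7,10,6,7]
arr[mid]=7>6: swap arr[1],arr[11]; hi=10 → [6,6,9,6,6,9,9,9,7,7,10,7,7]
arr[mid]=6=6: mid=2
arr[mid]=9>6: swap arr[2],arr[10]; hi=9 → [6,6,10,6,6,9,9,9,7,7,9,7,7]
arr[mid]=10>6: swap arr[2],arr[9]; hi=8 → [6,6,7,6,6,9,9,9,7,10,9,7,7]
arr[mid]=7>6: swap arr[2],arr[8]; hi=7 → [6,6,7,6,6,9,9,9,7,10,9,7,7]
arr[mid]=7>6: swap arr[2],arr[7]; hi=6 → [6,6,9,6,6,9,9,7,7,10,9,7,7]
arr[mid]=9>6: swap arr[2],arr[6]; hi=5 → [6,6,9,6,6,9,9,7,7,10,9,7,7]
arr[mid]=9>6: swap arr[2],arr[5]; hi=4 → [6,6,9,6,6,9,9,7,7,10,9,7,7]
arr[mid]=9>6: swap arr[2],arr[4]; hi=3 → [6,6,6,6,9,9,9,7,7,10,9,7,7]
arr[mid]=6=6: mid=3
arr[mid]=6=6: mid=4
end: lo=0, hi=3; arr = [6,6,6,6,9,9,9,7,7,10,9,7,7]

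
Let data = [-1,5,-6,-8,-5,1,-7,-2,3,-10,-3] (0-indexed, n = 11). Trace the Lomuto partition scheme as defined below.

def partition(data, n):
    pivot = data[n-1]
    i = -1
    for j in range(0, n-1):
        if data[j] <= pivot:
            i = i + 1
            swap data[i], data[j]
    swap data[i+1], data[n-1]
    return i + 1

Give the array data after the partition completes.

[-6,-8,-5,-7,-10,-3,5,-2,3,-1,1]

pivot=-3, i=-1
j=0: -1>-3, skip
j=1: 5>-3, skip
j=2: -6≤-3, i=0, swap(0,2) ⇒ [-6,5,-1,-8,-5,1,-7,-2,3,-10,-3]
j=3: -8≤-3, i=1, swap(1,3) ⇒ [-6,-8,-1,5,-5,1,-7,-2,3,-10,-3]
j=4: -5≤-3, i=2, swap(2,4) ⇒ [-6,-8,-5,5,-1,1,-7,-2,3,-10,-3]
j=5: 1>-3, skip
j=6: -7≤-3, i=3, swap(3,6) ⇒ [-6,-8,-5,-7,-1,1,5,-2,3,-10,-3]
j=7: -2>-3, skip
j=8: 3>-3, skip
j=9: -10≤-3, i=4, swap(4,9) ⇒ [-6,-8,-5,-7,-10,1,5,-2,3,-1,-3]
swap(5,10) ⇒ [-6,-8,-5,-7,-10,-3,5,-2,3,-1,1]; return 5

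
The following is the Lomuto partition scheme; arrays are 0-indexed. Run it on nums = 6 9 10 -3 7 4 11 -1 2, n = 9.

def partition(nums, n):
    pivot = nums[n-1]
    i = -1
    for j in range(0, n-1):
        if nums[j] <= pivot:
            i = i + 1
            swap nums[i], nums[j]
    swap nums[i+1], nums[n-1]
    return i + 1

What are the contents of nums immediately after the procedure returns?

-3 -1 2 6 7 4 11 9 10

pivot=2, i=-1
j=0: 6>2, skip
j=1: 9>2, skip
j=2: 10>2, skip
j=3: -3≤2, i=0, swap(0,3) ⇒ -3 9 10 6 7 4 11 -1 2
j=4: 7>2, skip
j=5: 4>2, skip
j=6: 11>2, skip
j=7: -1≤2, i=1, swap(1,7) ⇒ -3 -1 10 6 7 4 11 9 2
swap(2,8) ⇒ -3 -1 2 6 7 4 11 9 10; return 2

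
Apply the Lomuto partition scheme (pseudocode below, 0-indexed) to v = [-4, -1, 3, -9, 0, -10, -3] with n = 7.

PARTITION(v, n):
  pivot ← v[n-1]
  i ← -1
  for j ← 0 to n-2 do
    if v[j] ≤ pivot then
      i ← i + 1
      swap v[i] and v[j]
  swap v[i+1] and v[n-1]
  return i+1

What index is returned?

pivot=-3, i=-1
j=0: -4≤-3, i=0, swap(0,0) ⇒ [-4, -1, 3, -9, 0, -10, -3]
j=1: -1>-3, skip
j=2: 3>-3, skip
j=3: -9≤-3, i=1, swap(1,3) ⇒ [-4, -9, 3, -1, 0, -10, -3]
j=4: 0>-3, skip
j=5: -10≤-3, i=2, swap(2,5) ⇒ [-4, -9, -10, -1, 0, 3, -3]
swap(3,6) ⇒ [-4, -9, -10, -3, 0, 3, -1]; return 3

3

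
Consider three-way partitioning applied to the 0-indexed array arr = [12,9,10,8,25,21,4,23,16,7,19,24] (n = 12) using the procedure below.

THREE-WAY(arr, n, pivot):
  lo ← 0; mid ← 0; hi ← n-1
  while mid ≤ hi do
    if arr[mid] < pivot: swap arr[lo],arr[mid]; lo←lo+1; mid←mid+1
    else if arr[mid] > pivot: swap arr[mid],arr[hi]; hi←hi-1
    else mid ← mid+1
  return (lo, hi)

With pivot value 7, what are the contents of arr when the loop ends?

[4,7,8,25,21,10,23,16,9,19,24,12]

pivot = 7; lo=0, mid=0, hi=11
arr[mid]=12>7: swap arr[0],arr[11]; hi=10 → [24,9,10,8,25,21,4,23,16,7,19,12]
arr[mid]=24>7: swap arr[0],arr[10]; hi=9 → [19,9,10,8,25,21,4,23,16,7,24,12]
arr[mid]=19>7: swap arr[0],arr[9]; hi=8 → [7,9,10,8,25,21,4,23,16,19,24,12]
arr[mid]=7=7: mid=1
arr[mid]=9>7: swap arr[1],arr[8]; hi=7 → [7,16,10,8,25,21,4,23,9,19,24,12]
arr[mid]=16>7: swap arr[1],arr[7]; hi=6 → [7,23,10,8,25,21,4,16,9,19,24,12]
arr[mid]=23>7: swap arr[1],arr[6]; hi=5 → [7,4,10,8,25,21,23,16,9,19,24,12]
arr[mid]=4<7: swap arr[0],arr[1]; lo=1,mid=2 → [4,7,10,8,25,21,23,16,9,19,24,12]
arr[mid]=10>7: swap arr[2],arr[5]; hi=4 → [4,7,21,8,25,10,23,16,9,19,24,12]
arr[mid]=21>7: swap arr[2],arr[4]; hi=3 → [4,7,25,8,21,10,23,16,9,19,24,12]
arr[mid]=25>7: swap arr[2],arr[3]; hi=2 → [4,7,8,25,21,10,23,16,9,19,24,12]
arr[mid]=8>7: swap arr[2],arr[2]; hi=1 → [4,7,8,25,21,10,23,16,9,19,24,12]
end: lo=1, hi=1; arr = [4,7,8,25,21,10,23,16,9,19,24,12]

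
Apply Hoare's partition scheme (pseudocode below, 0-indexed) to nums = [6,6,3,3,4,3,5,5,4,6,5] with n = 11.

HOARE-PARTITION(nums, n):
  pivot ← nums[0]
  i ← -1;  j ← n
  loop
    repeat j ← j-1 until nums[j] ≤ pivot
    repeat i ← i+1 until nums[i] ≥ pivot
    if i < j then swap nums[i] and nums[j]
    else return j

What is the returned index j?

pivot=6
j stops at 10 (5), i stops at 0 (6); swap ⇒ [5,6,3,3,4,3,5,5,4,6,6]
j stops at 9 (6), i stops at 1 (6); swap ⇒ [5,6,3,3,4,3,5,5,4,6,6]
j stops at 8, i stops at 9; i≥j ⇒ return 8. nums=[5,6,3,3,4,3,5,5,4,6,6]

8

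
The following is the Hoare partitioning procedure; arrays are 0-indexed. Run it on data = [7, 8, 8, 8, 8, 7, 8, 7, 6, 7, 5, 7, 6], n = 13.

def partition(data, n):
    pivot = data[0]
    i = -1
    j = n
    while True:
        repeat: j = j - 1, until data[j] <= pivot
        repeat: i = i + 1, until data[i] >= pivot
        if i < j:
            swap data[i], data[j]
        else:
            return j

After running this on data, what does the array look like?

[6, 7, 5, 7, 6, 7, 8, 7, 8, 8, 8, 8, 7]

pivot=7
j stops at 12 (6), i stops at 0 (7); swap ⇒ [6, 8, 8, 8, 8, 7, 8, 7, 6, 7, 5, 7, 7]
j stops at 11 (7), i stops at 1 (8); swap ⇒ [6, 7, 8, 8, 8, 7, 8, 7, 6, 7, 5, 8, 7]
j stops at 10 (5), i stops at 2 (8); swap ⇒ [6, 7, 5, 8, 8, 7, 8, 7, 6, 7, 8, 8, 7]
j stops at 9 (7), i stops at 3 (8); swap ⇒ [6, 7, 5, 7, 8, 7, 8, 7, 6, 8, 8, 8, 7]
j stops at 8 (6), i stops at 4 (8); swap ⇒ [6, 7, 5, 7, 6, 7, 8, 7, 8, 8, 8, 8, 7]
j stops at 7 (7), i stops at 5 (7); swap ⇒ [6, 7, 5, 7, 6, 7, 8, 7, 8, 8, 8, 8, 7]
j stops at 5, i stops at 6; i≥j ⇒ return 5. data=[6, 7, 5, 7, 6, 7, 8, 7, 8, 8, 8, 8, 7]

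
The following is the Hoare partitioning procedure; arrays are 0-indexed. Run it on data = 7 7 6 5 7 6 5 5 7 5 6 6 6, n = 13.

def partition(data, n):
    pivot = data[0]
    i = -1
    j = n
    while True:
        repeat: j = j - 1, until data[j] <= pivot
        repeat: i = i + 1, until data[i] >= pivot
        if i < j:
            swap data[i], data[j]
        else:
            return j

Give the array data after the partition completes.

6 6 6 5 6 6 5 5 5 7 7 7 7

pivot = data[0] = 7; i = -1, j = 13
j→12 (data[12]=6≤7), i→0 (data[0]=7≥7); i<j, swap → 6 7 6 5 7 6 5 5 7 5 6 6 7
j→11 (data[11]=6≤7), i→1 (data[1]=7≥7); i<j, swap → 6 6 6 5 7 6 5 5 7 5 6 7 7
j→10 (data[10]=6≤7), i→4 (data[4]=7≥7); i<j, swap → 6 6 6 5 6 6 5 5 7 5 7 7 7
j→9 (data[9]=5≤7), i→8 (data[8]=7≥7); i<j, swap → 6 6 6 5 6 6 5 5 5 7 7 7 7
j→8, i→9; i≥j, return j=8. data = 6 6 6 5 6 6 5 5 5 7 7 7 7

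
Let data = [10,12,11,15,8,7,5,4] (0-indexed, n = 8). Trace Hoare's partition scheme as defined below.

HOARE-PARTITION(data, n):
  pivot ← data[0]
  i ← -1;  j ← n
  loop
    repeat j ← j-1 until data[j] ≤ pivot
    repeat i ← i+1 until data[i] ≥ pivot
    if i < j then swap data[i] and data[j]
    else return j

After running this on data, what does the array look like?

pivot=10
j stops at 7 (4), i stops at 0 (10); swap ⇒ [4,12,11,15,8,7,5,10]
j stops at 6 (5), i stops at 1 (12); swap ⇒ [4,5,11,15,8,7,12,10]
j stops at 5 (7), i stops at 2 (11); swap ⇒ [4,5,7,15,8,11,12,10]
j stops at 4 (8), i stops at 3 (15); swap ⇒ [4,5,7,8,15,11,12,10]
j stops at 3, i stops at 4; i≥j ⇒ return 3. data=[4,5,7,8,15,11,12,10]

[4,5,7,8,15,11,12,10]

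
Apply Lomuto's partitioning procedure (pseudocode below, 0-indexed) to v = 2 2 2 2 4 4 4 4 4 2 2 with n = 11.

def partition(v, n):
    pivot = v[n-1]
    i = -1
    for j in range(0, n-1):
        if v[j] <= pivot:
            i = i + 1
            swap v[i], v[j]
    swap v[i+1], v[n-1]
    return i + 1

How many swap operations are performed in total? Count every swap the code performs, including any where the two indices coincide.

6

pivot=2, i=-1
j=0: 2≤2, i=0, swap(0,0) ⇒ 2 2 2 2 4 4 4 4 4 2 2
j=1: 2≤2, i=1, swap(1,1) ⇒ 2 2 2 2 4 4 4 4 4 2 2
j=2: 2≤2, i=2, swap(2,2) ⇒ 2 2 2 2 4 4 4 4 4 2 2
j=3: 2≤2, i=3, swap(3,3) ⇒ 2 2 2 2 4 4 4 4 4 2 2
j=4: 4>2, skip
j=5: 4>2, skip
j=6: 4>2, skip
j=7: 4>2, skip
j=8: 4>2, skip
j=9: 2≤2, i=4, swap(4,9) ⇒ 2 2 2 2 2 4 4 4 4 4 2
swap(5,10) ⇒ 2 2 2 2 2 2 4 4 4 4 4; return 5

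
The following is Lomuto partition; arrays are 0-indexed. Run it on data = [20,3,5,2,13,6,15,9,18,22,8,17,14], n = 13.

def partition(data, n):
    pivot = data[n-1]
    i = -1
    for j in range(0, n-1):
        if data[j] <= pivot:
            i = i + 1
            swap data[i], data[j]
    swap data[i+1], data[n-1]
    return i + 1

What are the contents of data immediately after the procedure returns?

pivot=14, i=-1
j=0: 20>14, skip
j=1: 3≤14, i=0, swap(0,1) ⇒ [3,20,5,2,13,6,15,9,18,22,8,17,14]
j=2: 5≤14, i=1, swap(1,2) ⇒ [3,5,20,2,13,6,15,9,18,22,8,17,14]
j=3: 2≤14, i=2, swap(2,3) ⇒ [3,5,2,20,13,6,15,9,18,22,8,17,14]
j=4: 13≤14, i=3, swap(3,4) ⇒ [3,5,2,13,20,6,15,9,18,22,8,17,14]
j=5: 6≤14, i=4, swap(4,5) ⇒ [3,5,2,13,6,20,15,9,18,22,8,17,14]
j=6: 15>14, skip
j=7: 9≤14, i=5, swap(5,7) ⇒ [3,5,2,13,6,9,15,20,18,22,8,17,14]
j=8: 18>14, skip
j=9: 22>14, skip
j=10: 8≤14, i=6, swap(6,10) ⇒ [3,5,2,13,6,9,8,20,18,22,15,17,14]
j=11: 17>14, skip
swap(7,12) ⇒ [3,5,2,13,6,9,8,14,18,22,15,17,20]; return 7

[3,5,2,13,6,9,8,14,18,22,15,17,20]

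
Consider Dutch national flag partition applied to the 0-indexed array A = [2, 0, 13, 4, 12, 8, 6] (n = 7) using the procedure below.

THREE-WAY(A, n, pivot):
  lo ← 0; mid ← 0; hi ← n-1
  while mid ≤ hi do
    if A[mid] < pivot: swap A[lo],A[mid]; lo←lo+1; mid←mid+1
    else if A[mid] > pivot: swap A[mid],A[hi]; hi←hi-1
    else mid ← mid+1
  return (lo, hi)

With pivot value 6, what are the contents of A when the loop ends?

pivot = 6; lo=0, mid=0, hi=6
A[mid]=2<6: swap A[0],A[0]; lo=1,mid=1 → [2, 0, 13, 4, 12, 8, 6]
A[mid]=0<6: swap A[1],A[1]; lo=2,mid=2 → [2, 0, 13, 4, 12, 8, 6]
A[mid]=13>6: swap A[2],A[6]; hi=5 → [2, 0, 6, 4, 12, 8, 13]
A[mid]=6=6: mid=3
A[mid]=4<6: swap A[2],A[3]; lo=3,mid=4 → [2, 0, 4, 6, 12, 8, 13]
A[mid]=12>6: swap A[4],A[5]; hi=4 → [2, 0, 4, 6, 8, 12, 13]
A[mid]=8>6: swap A[4],A[4]; hi=3 → [2, 0, 4, 6, 8, 12, 13]
end: lo=3, hi=3; A = [2, 0, 4, 6, 8, 12, 13]

[2, 0, 4, 6, 8, 12, 13]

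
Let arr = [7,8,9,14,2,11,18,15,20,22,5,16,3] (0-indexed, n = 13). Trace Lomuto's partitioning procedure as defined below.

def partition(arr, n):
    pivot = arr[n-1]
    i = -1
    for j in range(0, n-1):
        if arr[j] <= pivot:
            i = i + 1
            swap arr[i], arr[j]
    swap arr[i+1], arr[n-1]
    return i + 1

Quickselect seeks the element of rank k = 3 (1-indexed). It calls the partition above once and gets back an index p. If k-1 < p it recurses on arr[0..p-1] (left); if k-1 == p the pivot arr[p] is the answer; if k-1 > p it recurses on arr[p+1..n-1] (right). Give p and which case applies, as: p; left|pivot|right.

1; right

pivot=3, i=-1
j=0: 7>3, skip
j=1: 8>3, skip
j=2: 9>3, skip
j=3: 14>3, skip
j=4: 2≤3, i=0, swap(0,4) ⇒ [2,8,9,14,7,11,18,15,20,22,5,16,3]
j=5: 11>3, skip
j=6: 18>3, skip
j=7: 15>3, skip
j=8: 20>3, skip
j=9: 22>3, skip
j=10: 5>3, skip
j=11: 16>3, skip
swap(1,12) ⇒ [2,3,9,14,7,11,18,15,20,22,5,16,8]; return 1
p = 1; k-1 = 2 > 1 ⇒ right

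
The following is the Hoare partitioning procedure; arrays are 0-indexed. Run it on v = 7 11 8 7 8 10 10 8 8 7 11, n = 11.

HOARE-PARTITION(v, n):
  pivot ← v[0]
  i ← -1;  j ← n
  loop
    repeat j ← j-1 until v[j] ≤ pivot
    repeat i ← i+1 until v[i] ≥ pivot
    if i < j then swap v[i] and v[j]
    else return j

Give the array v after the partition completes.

pivot = v[0] = 7; i = -1, j = 11
j→9 (v[9]=7≤7), i→0 (v[0]=7≥7); i<j, swap → 7 11 8 7 8 10 10 8 8 7 11
j→3 (v[3]=7≤7), i→1 (v[1]=11≥7); i<j, swap → 7 7 8 11 8 10 10 8 8 7 11
j→1, i→2; i≥j, return j=1. v = 7 7 8 11 8 10 10 8 8 7 11

7 7 8 11 8 10 10 8 8 7 11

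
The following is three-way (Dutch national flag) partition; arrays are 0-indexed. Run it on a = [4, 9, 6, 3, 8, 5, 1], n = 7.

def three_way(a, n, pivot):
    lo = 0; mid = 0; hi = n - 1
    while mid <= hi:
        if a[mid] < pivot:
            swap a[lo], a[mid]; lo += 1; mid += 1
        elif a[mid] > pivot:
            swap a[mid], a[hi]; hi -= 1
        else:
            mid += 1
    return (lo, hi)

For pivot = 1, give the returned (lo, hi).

lo=0 mid=0 hi=6
4>1: swap(0,6), hi=5 ⇒ [1, 9, 6, 3, 8, 5, 4]
1=1: mid=1
9>1: swap(1,5), hi=4 ⇒ [1, 5, 6, 3, 8, 9, 4]
5>1: swap(1,4), hi=3 ⇒ [1, 8, 6, 3, 5, 9, 4]
8>1: swap(1,3), hi=2 ⇒ [1, 3, 6, 8, 5, 9, 4]
3>1: swap(1,2), hi=1 ⇒ [1, 6, 3, 8, 5, 9, 4]
6>1: swap(1,1), hi=0 ⇒ [1, 6, 3, 8, 5, 9, 4]
done. lo=0 hi=0; a=[1, 6, 3, 8, 5, 9, 4]

(0, 0)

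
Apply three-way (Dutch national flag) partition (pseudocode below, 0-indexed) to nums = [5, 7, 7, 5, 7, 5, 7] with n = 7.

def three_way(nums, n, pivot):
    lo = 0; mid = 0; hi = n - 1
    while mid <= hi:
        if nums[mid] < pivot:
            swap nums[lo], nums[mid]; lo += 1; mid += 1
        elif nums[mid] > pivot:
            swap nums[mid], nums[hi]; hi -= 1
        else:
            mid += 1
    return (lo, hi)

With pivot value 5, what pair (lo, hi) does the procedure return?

lo=0 mid=0 hi=6
5=5: mid=1
7>5: swap(1,6), hi=5 ⇒ [5, 7, 7, 5, 7, 5, 7]
7>5: swap(1,5), hi=4 ⇒ [5, 5, 7, 5, 7, 7, 7]
5=5: mid=2
7>5: swap(2,4), hi=3 ⇒ [5, 5, 7, 5, 7, 7, 7]
7>5: swap(2,3), hi=2 ⇒ [5, 5, 5, 7, 7, 7, 7]
5=5: mid=3
done. lo=0 hi=2; nums=[5, 5, 5, 7, 7, 7, 7]

(0, 2)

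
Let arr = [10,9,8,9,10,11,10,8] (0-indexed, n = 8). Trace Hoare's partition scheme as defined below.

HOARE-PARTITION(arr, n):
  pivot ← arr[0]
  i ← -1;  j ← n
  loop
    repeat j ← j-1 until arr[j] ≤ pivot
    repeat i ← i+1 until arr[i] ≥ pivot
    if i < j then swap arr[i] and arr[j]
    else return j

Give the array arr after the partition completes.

pivot=10
j stops at 7 (8), i stops at 0 (10); swap ⇒ [8,9,8,9,10,11,10,10]
j stops at 6 (10), i stops at 4 (10); swap ⇒ [8,9,8,9,10,11,10,10]
j stops at 4, i stops at 5; i≥j ⇒ return 4. arr=[8,9,8,9,10,11,10,10]

[8,9,8,9,10,11,10,10]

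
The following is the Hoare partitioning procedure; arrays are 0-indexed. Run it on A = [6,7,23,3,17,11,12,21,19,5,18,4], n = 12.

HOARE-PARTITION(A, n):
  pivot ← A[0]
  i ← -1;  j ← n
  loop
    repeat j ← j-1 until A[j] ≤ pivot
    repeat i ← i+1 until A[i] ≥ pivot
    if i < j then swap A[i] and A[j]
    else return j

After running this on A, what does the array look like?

pivot = A[0] = 6; i = -1, j = 12
j→11 (A[11]=4≤6), i→0 (A[0]=6≥6); i<j, swap → [4,7,23,3,17,11,12,21,19,5,18,6]
j→9 (A[9]=5≤6), i→1 (A[1]=7≥6); i<j, swap → [4,5,23,3,17,11,12,21,19,7,18,6]
j→3 (A[3]=3≤6), i→2 (A[2]=23≥6); i<j, swap → [4,5,3,23,17,11,12,21,19,7,18,6]
j→2, i→3; i≥j, return j=2. A = [4,5,3,23,17,11,12,21,19,7,18,6]

[4,5,3,23,17,11,12,21,19,7,18,6]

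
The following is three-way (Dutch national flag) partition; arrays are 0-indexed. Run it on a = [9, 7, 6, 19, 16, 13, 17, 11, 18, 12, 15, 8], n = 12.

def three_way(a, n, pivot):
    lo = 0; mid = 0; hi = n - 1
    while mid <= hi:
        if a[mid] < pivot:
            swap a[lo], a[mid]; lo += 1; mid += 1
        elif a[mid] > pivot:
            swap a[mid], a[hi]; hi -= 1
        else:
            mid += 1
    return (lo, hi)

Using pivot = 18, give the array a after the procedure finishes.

[9, 7, 6, 8, 16, 13, 17, 11, 12, 15, 18, 19]

pivot = 18; lo=0, mid=0, hi=11
a[mid]=9<18: swap a[0],a[0]; lo=1,mid=1 → [9, 7, 6, 19, 16, 13, 17, 11, 18, 12, 15, 8]
a[mid]=7<18: swap a[1],a[1]; lo=2,mid=2 → [9, 7, 6, 19, 16, 13, 17, 11, 18, 12, 15, 8]
a[mid]=6<18: swap a[2],a[2]; lo=3,mid=3 → [9, 7, 6, 19, 16, 13, 17, 11, 18, 12, 15, 8]
a[mid]=19>18: swap a[3],a[11]; hi=10 → [9, 7, 6, 8, 16, 13, 17, 11, 18, 12, 15, 19]
a[mid]=8<18: swap a[3],a[3]; lo=4,mid=4 → [9, 7, 6, 8, 16, 13, 17, 11, 18, 12, 15, 19]
a[mid]=16<18: swap a[4],a[4]; lo=5,mid=5 → [9, 7, 6, 8, 16, 13, 17, 11, 18, 12, 15, 19]
a[mid]=13<18: swap a[5],a[5]; lo=6,mid=6 → [9, 7, 6, 8, 16, 13, 17, 11, 18, 12, 15, 19]
a[mid]=17<18: swap a[6],a[6]; lo=7,mid=7 → [9, 7, 6, 8, 16, 13, 17, 11, 18, 12, 15, 19]
a[mid]=11<18: swap a[7],a[7]; lo=8,mid=8 → [9, 7, 6, 8, 16, 13, 17, 11, 18, 12, 15, 19]
a[mid]=18=18: mid=9
a[mid]=12<18: swap a[8],a[9]; lo=9,mid=10 → [9, 7, 6, 8, 16, 13, 17, 11, 12, 18, 15, 19]
a[mid]=15<18: swap a[9],a[10]; lo=10,mid=11 → [9, 7, 6, 8, 16, 13, 17, 11, 12, 15, 18, 19]
end: lo=10, hi=10; a = [9, 7, 6, 8, 16, 13, 17, 11, 12, 15, 18, 19]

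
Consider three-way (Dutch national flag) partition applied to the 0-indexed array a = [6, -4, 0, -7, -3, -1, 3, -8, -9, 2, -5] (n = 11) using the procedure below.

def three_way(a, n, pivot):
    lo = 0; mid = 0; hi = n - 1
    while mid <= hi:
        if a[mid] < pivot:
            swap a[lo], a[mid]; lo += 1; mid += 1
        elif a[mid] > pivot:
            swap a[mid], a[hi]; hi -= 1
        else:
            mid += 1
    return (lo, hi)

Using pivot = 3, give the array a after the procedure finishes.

[-5, -4, 0, -7, -3, -1, -8, -9, 2, 3, 6]

pivot = 3; lo=0, mid=0, hi=10
a[mid]=6>3: swap a[0],a[10]; hi=9 → [-5, -4, 0, -7, -3, -1, 3, -8, -9, 2, 6]
a[mid]=-5<3: swap a[0],a[0]; lo=1,mid=1 → [-5, -4, 0, -7, -3, -1, 3, -8, -9, 2, 6]
a[mid]=-4<3: swap a[1],a[1]; lo=2,mid=2 → [-5, -4, 0, -7, -3, -1, 3, -8, -9, 2, 6]
a[mid]=0<3: swap a[2],a[2]; lo=3,mid=3 → [-5, -4, 0, -7, -3, -1, 3, -8, -9, 2, 6]
a[mid]=-7<3: swap a[3],a[3]; lo=4,mid=4 → [-5, -4, 0, -7, -3, -1, 3, -8, -9, 2, 6]
a[mid]=-3<3: swap a[4],a[4]; lo=5,mid=5 → [-5, -4, 0, -7, -3, -1, 3, -8, -9, 2, 6]
a[mid]=-1<3: swap a[5],a[5]; lo=6,mid=6 → [-5, -4, 0, -7, -3, -1, 3, -8, -9, 2, 6]
a[mid]=3=3: mid=7
a[mid]=-8<3: swap a[6],a[7]; lo=7,mid=8 → [-5, -4, 0, -7, -3, -1, -8, 3, -9, 2, 6]
a[mid]=-9<3: swap a[7],a[8]; lo=8,mid=9 → [-5, -4, 0, -7, -3, -1, -8, -9, 3, 2, 6]
a[mid]=2<3: swap a[8],a[9]; lo=9,mid=10 → [-5, -4, 0, -7, -3, -1, -8, -9, 2, 3, 6]
end: lo=9, hi=9; a = [-5, -4, 0, -7, -3, -1, -8, -9, 2, 3, 6]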